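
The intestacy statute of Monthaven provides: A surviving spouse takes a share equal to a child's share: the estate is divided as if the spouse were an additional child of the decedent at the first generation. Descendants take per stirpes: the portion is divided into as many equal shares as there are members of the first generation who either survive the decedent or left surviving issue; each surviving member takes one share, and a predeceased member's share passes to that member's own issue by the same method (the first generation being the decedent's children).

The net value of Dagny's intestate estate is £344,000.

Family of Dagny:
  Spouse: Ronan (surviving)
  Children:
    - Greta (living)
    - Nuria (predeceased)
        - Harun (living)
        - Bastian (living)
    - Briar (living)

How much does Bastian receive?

The spouse counts as an additional share at the children's level, so there are 4 primary shares of £86,000. Ronan takes one such share (£86,000).
The children's combined portion (£258,000) is divided into 3 shares of £86,000: Greta and Briar each take £86,000; Nuria's £86,000 share passes to Nuria's issue.
Nuria's share (£86,000) is divided into 2 shares of £43,000: Harun and Bastian each take £43,000.

Bastian receives £43,000.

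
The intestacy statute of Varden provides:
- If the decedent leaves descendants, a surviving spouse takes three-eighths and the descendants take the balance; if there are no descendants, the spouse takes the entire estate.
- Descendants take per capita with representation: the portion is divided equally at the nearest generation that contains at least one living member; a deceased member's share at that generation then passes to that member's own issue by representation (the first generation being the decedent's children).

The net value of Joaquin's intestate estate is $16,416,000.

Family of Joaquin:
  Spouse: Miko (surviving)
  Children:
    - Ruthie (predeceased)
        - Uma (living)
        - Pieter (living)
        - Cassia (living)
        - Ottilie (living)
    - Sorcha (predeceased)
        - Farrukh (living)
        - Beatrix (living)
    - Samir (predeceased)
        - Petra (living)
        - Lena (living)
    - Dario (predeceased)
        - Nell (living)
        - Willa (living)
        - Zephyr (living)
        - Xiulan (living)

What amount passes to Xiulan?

Miko takes three-eighths of $16,416,000 = $6,156,000. The remaining $10,260,000 passes to the descendants.
No child survives, so the initial division is made at the grandchildren's generation.
The descendants' portion ($10,260,000) is divided into 12 shares of $855,000: Uma, Pieter, Cassia, Ottilie, Farrukh, Beatrix, Petra, Lena, Nell, Willa, Zephyr, and Xiulan each take $855,000.

Xiulan receives $855,000.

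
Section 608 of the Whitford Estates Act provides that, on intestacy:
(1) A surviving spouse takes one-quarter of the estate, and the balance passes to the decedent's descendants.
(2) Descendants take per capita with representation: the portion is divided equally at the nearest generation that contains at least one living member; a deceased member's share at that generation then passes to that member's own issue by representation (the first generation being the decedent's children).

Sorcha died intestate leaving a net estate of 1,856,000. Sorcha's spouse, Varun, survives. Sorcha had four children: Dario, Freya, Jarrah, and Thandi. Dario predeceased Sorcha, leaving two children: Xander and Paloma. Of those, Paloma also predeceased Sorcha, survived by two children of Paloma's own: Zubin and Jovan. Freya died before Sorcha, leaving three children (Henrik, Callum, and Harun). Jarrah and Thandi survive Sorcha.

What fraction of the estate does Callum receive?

Callum receives 1/16 of the estate.

Varun takes one-quarter of 1,856,000 = 464,000. The remaining 1,392,000 passes to the descendants.
The descendants' portion (1,392,000) is divided into 4 shares of 348,000: Jarrah and Thandi each take 348,000; Dario's 348,000 share passes to Dario's issue; Freya's 348,000 share passes to Freya's issue.
Dario's share (348,000) is divided into 2 shares of 174,000: Xander takes 174,000; Paloma's 174,000 share passes to Paloma's issue.
Paloma's share (174,000) is divided into 2 shares of 87,000: Zubin and Jovan each take 87,000.
Freya's share (348,000) is divided into 3 shares of 116,000: Henrik, Callum, and Harun each take 116,000.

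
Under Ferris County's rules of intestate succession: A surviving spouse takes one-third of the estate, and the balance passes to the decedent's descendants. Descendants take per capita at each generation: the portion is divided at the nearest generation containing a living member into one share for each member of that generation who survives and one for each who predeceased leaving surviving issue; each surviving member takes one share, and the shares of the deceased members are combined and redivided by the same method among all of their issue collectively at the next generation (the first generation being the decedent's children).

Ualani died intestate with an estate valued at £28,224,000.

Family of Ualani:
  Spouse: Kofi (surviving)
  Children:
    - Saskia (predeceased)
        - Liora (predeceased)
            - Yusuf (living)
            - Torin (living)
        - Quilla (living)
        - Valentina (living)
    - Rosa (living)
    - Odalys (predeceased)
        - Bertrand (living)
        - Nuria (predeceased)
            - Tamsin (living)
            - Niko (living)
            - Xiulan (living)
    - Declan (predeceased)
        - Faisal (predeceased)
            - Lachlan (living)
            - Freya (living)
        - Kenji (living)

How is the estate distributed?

Kofi: £9,408,000; Yusuf: £864,000; Torin: £864,000; Quilla: £2,016,000; Valentina: £2,016,000; Rosa: £4,704,000; Bertrand: £2,016,000; Tamsin: £864,000; Niko: £864,000; Xiulan: £864,000; Lachlan: £864,000; Freya: £864,000; Kenji: £2,016,000

Kofi takes one-third of £28,224,000 = £9,408,000. The remaining £18,816,000 passes to the descendants.
The descendants' portion (£18,816,000) is divided at the children's generation into 4 shares of £4,704,000. Rosa takes £4,704,000. The 3 shares of the deceased (Saskia, Odalys, and Declan) are combined into a pool of £14,112,000.
That pool (£14,112,000) is divided at the grandchildren's generation into 7 shares of £2,016,000. Quilla, Valentina, Bertrand, and Kenji each take £2,016,000. The 3 shares of the deceased (Liora, Nuria, and Faisal) are combined into a pool of £6,048,000.
That pool (£6,048,000) is divided at the great-grandchildren's generation equally among Yusuf, Torin, Tamsin, Niko, Xiulan, Lachlan, and Freya: £864,000 each.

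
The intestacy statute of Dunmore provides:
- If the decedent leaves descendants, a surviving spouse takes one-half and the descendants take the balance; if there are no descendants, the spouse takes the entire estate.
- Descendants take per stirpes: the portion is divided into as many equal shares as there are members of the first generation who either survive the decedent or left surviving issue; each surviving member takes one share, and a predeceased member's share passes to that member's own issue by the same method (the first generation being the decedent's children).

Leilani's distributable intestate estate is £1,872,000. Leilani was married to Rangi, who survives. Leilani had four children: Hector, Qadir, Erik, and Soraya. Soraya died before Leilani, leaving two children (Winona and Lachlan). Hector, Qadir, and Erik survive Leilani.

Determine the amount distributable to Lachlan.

Rangi takes one-half of £1,872,000 = £936,000. The remaining £936,000 passes to the descendants.
The descendants' portion (£936,000) is divided into 4 shares of £234,000: Hector, Qadir, and Erik each take £234,000; Soraya's £234,000 share passes to Soraya's issue.
Soraya's share (£234,000) is divided into 2 shares of £117,000: Winona and Lachlan each take £117,000.

Lachlan receives £117,000.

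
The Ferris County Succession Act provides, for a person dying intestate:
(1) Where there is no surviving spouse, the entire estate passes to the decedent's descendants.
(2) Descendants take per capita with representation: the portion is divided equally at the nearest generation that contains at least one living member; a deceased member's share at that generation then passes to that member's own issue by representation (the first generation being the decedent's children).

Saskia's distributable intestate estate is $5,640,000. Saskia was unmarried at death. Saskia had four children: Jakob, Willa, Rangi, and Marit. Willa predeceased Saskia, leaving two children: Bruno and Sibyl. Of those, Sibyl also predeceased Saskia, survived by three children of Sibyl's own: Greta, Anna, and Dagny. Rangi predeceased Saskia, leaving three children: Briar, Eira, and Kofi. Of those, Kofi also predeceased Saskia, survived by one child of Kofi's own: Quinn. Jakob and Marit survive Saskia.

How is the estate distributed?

Jakob: $1,410,000; Bruno: $705,000; Greta: $235,000; Anna: $235,000; Dagny: $235,000; Briar: $470,000; Eira: $470,000; Quinn: $470,000; Marit: $1,410,000

The entire $5,640,000 passes to the descendants.
That amount ($5,640,000) is divided into 4 shares of $1,410,000: Jakob and Marit each take $1,410,000; Willa's $1,410,000 share passes to Willa's issue; Rangi's $1,410,000 share passes to Rangi's issue.
Willa's share ($1,410,000) is divided into 2 shares of $705,000: Bruno takes $705,000; Sibyl's $705,000 share passes to Sibyl's issue.
Sibyl's share ($705,000) is divided into 3 shares of $235,000: Greta, Anna, and Dagny each take $235,000.
Rangi's share ($1,410,000) is divided into 3 shares of $470,000: Briar and Eira each take $470,000; Kofi's $470,000 share passes to Kofi's issue.
Kofi's share ($470,000) passes entirely to Quinn.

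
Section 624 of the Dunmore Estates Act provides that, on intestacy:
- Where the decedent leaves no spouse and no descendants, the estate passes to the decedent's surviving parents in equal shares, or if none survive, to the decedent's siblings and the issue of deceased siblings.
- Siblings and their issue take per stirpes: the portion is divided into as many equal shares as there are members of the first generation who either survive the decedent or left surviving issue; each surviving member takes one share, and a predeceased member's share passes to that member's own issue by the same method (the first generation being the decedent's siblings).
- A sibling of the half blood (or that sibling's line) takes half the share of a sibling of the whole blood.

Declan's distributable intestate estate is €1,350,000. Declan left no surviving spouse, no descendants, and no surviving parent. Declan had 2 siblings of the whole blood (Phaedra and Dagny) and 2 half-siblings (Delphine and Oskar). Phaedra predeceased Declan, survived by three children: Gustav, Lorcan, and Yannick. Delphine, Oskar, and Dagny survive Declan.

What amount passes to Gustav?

Gustav receives €150,000.

The entire €1,350,000 passes to the siblings and their issue.
Counting each half-blood sibling's line as half a unit, there are 3 units in €1,350,000, so one unit is €450,000. Whole-blood lines (Phaedra and Dagny) take €450,000 each; half-blood lines (Delphine and Oskar) take €225,000 each.
Phaedra's share (€450,000) is divided into 3 shares of €150,000: Gustav, Lorcan, and Yannick each take €150,000.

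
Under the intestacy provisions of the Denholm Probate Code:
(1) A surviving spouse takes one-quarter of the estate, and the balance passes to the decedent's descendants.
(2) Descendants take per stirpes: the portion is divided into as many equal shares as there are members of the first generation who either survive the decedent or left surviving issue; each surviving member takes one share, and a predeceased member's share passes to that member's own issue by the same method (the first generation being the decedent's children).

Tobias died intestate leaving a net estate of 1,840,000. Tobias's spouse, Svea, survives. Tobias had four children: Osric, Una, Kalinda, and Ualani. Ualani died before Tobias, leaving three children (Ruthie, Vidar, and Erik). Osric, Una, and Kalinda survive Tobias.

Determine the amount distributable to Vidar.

Vidar receives 115,000.

Svea takes one-quarter of 1,840,000 = 460,000. The remaining 1,380,000 passes to the descendants.
The descendants' portion (1,380,000) is divided into 4 shares of 345,000: Osric, Una, and Kalinda each take 345,000; Ualani's 345,000 share passes to Ualani's issue.
Ualani's share (345,000) is divided into 3 shares of 115,000: Ruthie, Vidar, and Erik each take 115,000.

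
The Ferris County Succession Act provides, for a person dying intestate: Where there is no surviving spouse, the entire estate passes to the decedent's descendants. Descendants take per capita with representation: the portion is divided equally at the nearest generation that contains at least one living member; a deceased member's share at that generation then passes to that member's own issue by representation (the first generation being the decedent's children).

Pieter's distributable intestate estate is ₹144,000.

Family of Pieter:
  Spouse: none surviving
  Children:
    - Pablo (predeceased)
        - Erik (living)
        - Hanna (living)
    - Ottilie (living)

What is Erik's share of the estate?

The entire ₹144,000 passes to the descendants.
That amount (₹144,000) is divided into 2 shares of ₹72,000: Ottilie takes ₹72,000; Pablo's ₹72,000 share passes to Pablo's issue.
Pablo's share (₹72,000) is divided into 2 shares of ₹36,000: Erik and Hanna each take ₹36,000.

Erik receives ₹36,000.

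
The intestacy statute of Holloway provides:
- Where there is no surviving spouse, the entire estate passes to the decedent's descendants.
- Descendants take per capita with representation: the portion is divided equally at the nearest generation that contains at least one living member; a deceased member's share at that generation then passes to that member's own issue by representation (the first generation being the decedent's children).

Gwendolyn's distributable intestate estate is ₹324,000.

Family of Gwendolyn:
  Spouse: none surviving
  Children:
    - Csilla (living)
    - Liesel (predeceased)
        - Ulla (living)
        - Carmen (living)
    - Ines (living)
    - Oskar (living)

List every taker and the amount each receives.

Csilla: ₹81,000; Ulla: ₹40,500; Carmen: ₹40,500; Ines: ₹81,000; Oskar: ₹81,000

The entire ₹324,000 passes to the descendants.
That amount (₹324,000) is divided into 4 shares of ₹81,000: Csilla, Ines, and Oskar each take ₹81,000; Liesel's ₹81,000 share passes to Liesel's issue.
Liesel's share (₹81,000) is divided into 2 shares of ₹40,500: Ulla and Carmen each take ₹40,500.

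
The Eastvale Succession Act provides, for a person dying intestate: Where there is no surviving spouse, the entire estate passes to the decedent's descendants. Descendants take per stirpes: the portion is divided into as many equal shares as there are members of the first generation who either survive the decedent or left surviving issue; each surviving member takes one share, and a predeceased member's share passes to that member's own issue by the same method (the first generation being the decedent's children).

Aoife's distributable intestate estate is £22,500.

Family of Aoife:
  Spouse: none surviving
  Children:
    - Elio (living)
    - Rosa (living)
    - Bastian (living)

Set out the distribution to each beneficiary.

The entire £22,500 passes to the descendants.
That amount (£22,500) is divided into 3 shares of £7,500: Elio, Rosa, and Bastian each take £7,500.

Elio: £7,500; Rosa: £7,500; Bastian: £7,500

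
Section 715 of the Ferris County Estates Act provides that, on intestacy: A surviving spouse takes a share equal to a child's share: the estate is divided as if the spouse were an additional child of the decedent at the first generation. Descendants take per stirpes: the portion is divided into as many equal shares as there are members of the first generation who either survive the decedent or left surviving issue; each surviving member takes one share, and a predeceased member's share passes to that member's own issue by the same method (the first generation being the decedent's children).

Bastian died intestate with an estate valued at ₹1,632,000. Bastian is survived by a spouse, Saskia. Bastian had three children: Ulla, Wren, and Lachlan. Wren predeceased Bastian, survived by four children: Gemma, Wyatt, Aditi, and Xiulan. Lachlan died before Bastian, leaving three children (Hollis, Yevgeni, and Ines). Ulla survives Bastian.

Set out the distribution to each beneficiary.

The spouse counts as an additional share at the children's level, so there are 4 primary shares of ₹408,000. Saskia takes one such share (₹408,000).
The children's combined portion (₹1,224,000) is divided into 3 shares of ₹408,000: Ulla takes ₹408,000; Wren's ₹408,000 share passes to Wren's issue; Lachlan's ₹408,000 share passes to Lachlan's issue.
Wren's share (₹408,000) is divided into 4 shares of ₹102,000: Gemma, Wyatt, Aditi, and Xiulan each take ₹102,000.
Lachlan's share (₹408,000) is divided into 3 shares of ₹136,000: Hollis, Yevgeni, and Ines each take ₹136,000.

Saskia: ₹408,000; Ulla: ₹408,000; Gemma: ₹102,000; Wyatt: ₹102,000; Aditi: ₹102,000; Xiulan: ₹102,000; Hollis: ₹136,000; Yevgeni: ₹136,000; Ines: ₹136,000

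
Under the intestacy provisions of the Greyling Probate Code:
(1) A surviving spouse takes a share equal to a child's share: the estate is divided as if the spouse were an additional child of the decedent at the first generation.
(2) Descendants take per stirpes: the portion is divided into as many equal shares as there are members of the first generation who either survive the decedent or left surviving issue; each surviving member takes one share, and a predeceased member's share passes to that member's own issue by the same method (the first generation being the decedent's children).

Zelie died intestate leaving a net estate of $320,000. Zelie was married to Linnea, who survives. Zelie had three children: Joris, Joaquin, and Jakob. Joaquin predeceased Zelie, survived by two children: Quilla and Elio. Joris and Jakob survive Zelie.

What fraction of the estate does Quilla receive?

Quilla receives 1/8 of the estate.

The spouse counts as an additional share at the children's level, so there are 4 primary shares of $80,000. Linnea takes one such share ($80,000).
The children's combined portion ($240,000) is divided into 3 shares of $80,000: Joris and Jakob each take $80,000; Joaquin's $80,000 share passes to Joaquin's issue.
Joaquin's share ($80,000) is divided into 2 shares of $40,000: Quilla and Elio each take $40,000.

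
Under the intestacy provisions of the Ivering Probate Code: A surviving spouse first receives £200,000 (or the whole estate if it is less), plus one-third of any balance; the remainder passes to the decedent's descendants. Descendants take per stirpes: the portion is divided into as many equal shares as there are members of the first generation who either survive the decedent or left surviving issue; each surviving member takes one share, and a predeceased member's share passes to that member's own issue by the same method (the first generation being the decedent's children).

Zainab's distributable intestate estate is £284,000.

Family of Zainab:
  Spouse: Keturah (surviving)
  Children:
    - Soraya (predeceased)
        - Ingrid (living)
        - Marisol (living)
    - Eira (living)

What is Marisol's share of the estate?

Keturah first takes £200,000, leaving a balance of £84,000. Keturah then takes one-third of the balance (£28,000), for a total of £228,000. The remaining £56,000 passes to the descendants.
The descendants' portion (£56,000) is divided into 2 shares of £28,000: Eira takes £28,000; Soraya's £28,000 share passes to Soraya's issue.
Soraya's share (£28,000) is divided into 2 shares of £14,000: Ingrid and Marisol each take £14,000.

Marisol receives £14,000.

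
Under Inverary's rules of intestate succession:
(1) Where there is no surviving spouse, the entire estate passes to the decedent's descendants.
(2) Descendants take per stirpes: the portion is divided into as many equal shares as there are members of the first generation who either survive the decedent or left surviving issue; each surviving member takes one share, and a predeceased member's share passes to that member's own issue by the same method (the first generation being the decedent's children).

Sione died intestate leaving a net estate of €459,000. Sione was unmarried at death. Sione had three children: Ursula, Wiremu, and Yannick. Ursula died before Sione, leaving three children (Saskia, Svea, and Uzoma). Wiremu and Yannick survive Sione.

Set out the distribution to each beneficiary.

Saskia: €51,000; Svea: €51,000; Uzoma: €51,000; Wiremu: €153,000; Yannick: €153,000

The entire €459,000 passes to the descendants.
That amount (€459,000) is divided into 3 shares of €153,000: Wiremu and Yannick each take €153,000; Ursula's €153,000 share passes to Ursula's issue.
Ursula's share (€153,000) is divided into 3 shares of €51,000: Saskia, Svea, and Uzoma each take €51,000.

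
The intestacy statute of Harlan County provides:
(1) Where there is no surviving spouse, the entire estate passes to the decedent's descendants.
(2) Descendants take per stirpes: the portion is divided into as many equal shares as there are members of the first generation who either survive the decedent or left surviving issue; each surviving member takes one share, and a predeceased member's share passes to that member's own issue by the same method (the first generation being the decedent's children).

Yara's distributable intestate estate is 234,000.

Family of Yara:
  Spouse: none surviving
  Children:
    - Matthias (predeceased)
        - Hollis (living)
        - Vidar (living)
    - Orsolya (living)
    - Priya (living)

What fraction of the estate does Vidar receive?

The entire 234,000 passes to the descendants.
That amount (234,000) is divided into 3 shares of 78,000: Orsolya and Priya each take 78,000; Matthias's 78,000 share passes to Matthias's issue.
Matthias's share (78,000) is divided into 2 shares of 39,000: Hollis and Vidar each take 39,000.

Vidar receives 1/6 of the estate.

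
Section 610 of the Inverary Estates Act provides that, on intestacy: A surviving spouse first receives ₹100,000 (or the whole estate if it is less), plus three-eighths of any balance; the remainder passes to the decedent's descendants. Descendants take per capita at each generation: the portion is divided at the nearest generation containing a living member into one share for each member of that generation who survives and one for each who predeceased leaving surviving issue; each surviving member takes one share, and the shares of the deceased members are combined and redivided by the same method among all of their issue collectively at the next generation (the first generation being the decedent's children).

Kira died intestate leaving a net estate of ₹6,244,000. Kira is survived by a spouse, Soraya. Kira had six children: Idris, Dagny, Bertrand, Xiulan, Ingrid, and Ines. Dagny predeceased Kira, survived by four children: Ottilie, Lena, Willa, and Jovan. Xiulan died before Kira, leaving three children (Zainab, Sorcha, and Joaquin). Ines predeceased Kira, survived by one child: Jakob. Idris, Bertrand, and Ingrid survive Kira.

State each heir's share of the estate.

Soraya first takes ₹100,000, leaving a balance of ₹6,144,000. Soraya then takes three-eighths of the balance (₹2,304,000), for a total of ₹2,404,000. The remaining ₹3,840,000 passes to the descendants.
The descendants' portion (₹3,840,000) is divided at the children's generation into 6 shares of ₹640,000. Idris, Bertrand, and Ingrid each take ₹640,000. The 3 shares of the deceased (Dagny, Xiulan, and Ines) are combined into a pool of ₹1,920,000.
That pool (₹1,920,000) is divided at the grandchildren's generation equally among Ottilie, Lena, Willa, Jovan, Zainab, Sorcha, Joaquin, and Jakob: ₹240,000 each.

Soraya: ₹2,404,000; Idris: ₹640,000; Ottilie: ₹240,000; Lena: ₹240,000; Willa: ₹240,000; Jovan: ₹240,000; Bertrand: ₹640,000; Zainab: ₹240,000; Sorcha: ₹240,000; Joaquin: ₹240,000; Ingrid: ₹640,000; Jakob: ₹240,000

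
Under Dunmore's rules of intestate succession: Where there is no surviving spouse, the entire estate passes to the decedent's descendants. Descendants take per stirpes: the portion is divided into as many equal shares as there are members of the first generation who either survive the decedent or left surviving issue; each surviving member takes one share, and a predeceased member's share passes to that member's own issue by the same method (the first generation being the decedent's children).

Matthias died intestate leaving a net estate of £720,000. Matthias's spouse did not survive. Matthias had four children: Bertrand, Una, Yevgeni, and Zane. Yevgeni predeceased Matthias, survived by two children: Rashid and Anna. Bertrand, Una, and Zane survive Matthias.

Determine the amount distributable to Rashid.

Rashid receives £90,000.

The entire £720,000 passes to the descendants.
That amount (£720,000) is divided into 4 shares of £180,000: Bertrand, Una, and Zane each take £180,000; Yevgeni's £180,000 share passes to Yevgeni's issue.
Yevgeni's share (£180,000) is divided into 2 shares of £90,000: Rashid and Anna each take £90,000.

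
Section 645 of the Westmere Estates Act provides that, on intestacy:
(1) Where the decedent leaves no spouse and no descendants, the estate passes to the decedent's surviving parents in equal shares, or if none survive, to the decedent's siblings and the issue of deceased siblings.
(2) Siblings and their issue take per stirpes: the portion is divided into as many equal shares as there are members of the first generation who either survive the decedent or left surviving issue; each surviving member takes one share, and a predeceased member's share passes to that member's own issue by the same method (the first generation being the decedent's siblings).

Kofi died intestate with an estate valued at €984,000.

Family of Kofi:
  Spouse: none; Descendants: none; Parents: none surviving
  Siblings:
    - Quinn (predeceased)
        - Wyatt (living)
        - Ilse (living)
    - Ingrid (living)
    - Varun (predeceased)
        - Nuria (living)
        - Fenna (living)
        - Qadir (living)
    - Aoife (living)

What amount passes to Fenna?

The entire €984,000 passes to the siblings and their issue.
That amount (€984,000) is divided into 4 shares of €246,000: Ingrid and Aoife each take €246,000; Quinn's €246,000 share passes to Quinn's issue; Varun's €246,000 share passes to Varun's issue.
Quinn's share (€246,000) is divided into 2 shares of €123,000: Wyatt and Ilse each take €123,000.
Varun's share (€246,000) is divided into 3 shares of €82,000: Nuria, Fenna, and Qadir each take €82,000.

Fenna receives €82,000.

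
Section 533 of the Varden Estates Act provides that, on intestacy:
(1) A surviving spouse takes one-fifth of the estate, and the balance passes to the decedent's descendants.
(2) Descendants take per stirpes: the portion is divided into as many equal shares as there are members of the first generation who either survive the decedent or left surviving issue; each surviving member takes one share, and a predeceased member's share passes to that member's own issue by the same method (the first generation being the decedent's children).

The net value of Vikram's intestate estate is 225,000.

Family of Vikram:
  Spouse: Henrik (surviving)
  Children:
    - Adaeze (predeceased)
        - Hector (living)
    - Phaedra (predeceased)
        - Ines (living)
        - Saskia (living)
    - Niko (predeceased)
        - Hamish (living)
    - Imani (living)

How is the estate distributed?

Henrik: 45,000; Hector: 45,000; Ines: 22,500; Saskia: 22,500; Hamish: 45,000; Imani: 45,000

Henrik takes one-fifth of 225,000 = 45,000. The remaining 180,000 passes to the descendants.
The descendants' portion (180,000) is divided into 4 shares of 45,000: Imani takes 45,000; Adaeze's 45,000 share passes to Adaeze's issue; Phaedra's 45,000 share passes to Phaedra's issue; Niko's 45,000 share passes to Niko's issue.
Adaeze's share (45,000) passes entirely to Hector.
Phaedra's share (45,000) is divided into 2 shares of 22,500: Ines and Saskia each take 22,500.
Niko's share (45,000) passes entirely to Hamish.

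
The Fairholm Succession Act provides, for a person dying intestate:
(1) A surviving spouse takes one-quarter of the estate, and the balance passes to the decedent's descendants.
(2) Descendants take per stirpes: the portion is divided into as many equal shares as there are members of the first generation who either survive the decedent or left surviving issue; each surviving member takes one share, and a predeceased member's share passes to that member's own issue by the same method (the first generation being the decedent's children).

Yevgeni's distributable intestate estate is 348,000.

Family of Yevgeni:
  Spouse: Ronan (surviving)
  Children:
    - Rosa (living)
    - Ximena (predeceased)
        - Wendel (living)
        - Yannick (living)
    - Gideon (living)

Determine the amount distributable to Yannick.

Yannick receives 43,500.

Ronan takes one-quarter of 348,000 = 87,000. The remaining 261,000 passes to the descendants.
The descendants' portion (261,000) is divided into 3 shares of 87,000: Rosa and Gideon each take 87,000; Ximena's 87,000 share passes to Ximena's issue.
Ximena's share (87,000) is divided into 2 shares of 43,500: Wendel and Yannick each take 43,500.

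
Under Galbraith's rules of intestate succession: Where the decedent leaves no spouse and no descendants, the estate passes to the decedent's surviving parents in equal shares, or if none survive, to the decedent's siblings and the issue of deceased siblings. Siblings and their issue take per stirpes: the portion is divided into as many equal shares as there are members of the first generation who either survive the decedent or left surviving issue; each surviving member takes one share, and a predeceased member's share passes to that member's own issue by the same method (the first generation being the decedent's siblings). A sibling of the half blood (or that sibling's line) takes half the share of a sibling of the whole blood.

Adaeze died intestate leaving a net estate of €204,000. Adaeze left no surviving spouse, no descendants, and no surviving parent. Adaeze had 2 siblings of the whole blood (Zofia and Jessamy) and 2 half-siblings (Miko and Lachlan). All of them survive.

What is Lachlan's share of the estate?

Lachlan receives €34,000.

The entire €204,000 passes to the siblings and their issue.
Counting each half-blood sibling's line as half a unit, there are 3 units in €204,000, so one unit is €68,000. Whole-blood lines (Zofia and Jessamy) take €68,000 each; half-blood lines (Miko and Lachlan) take €34,000 each.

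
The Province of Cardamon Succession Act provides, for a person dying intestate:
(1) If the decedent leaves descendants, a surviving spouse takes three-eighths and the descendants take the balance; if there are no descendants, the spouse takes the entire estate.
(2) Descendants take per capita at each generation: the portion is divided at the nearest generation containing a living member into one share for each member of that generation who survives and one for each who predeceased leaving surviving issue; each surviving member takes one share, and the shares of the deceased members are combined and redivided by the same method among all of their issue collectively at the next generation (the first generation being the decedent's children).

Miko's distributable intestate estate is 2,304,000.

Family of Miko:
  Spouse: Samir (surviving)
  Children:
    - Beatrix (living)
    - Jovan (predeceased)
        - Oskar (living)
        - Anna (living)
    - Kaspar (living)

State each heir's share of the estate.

Samir: 864,000; Beatrix: 480,000; Oskar: 240,000; Anna: 240,000; Kaspar: 480,000

Samir takes three-eighths of 2,304,000 = 864,000. The remaining 1,440,000 passes to the descendants.
The descendants' portion (1,440,000) is divided at the children's generation into 3 shares of 480,000. Beatrix and Kaspar each take 480,000. The remaining share for the deceased Jovan (480,000) is carried to the next generation.
That pool (480,000) is divided at the grandchildren's generation equally among Oskar and Anna: 240,000 each.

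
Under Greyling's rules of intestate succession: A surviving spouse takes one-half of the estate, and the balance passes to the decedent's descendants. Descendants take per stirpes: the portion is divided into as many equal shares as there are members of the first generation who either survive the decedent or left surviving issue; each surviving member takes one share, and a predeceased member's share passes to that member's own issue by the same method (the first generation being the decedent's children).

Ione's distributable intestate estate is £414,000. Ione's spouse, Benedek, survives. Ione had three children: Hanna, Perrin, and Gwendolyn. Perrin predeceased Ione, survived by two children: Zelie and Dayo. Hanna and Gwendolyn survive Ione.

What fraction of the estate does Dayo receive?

Benedek takes one-half of £414,000 = £207,000. The remaining £207,000 passes to the descendants.
The descendants' portion (£207,000) is divided into 3 shares of £69,000: Hanna and Gwendolyn each take £69,000; Perrin's £69,000 share passes to Perrin's issue.
Perrin's share (£69,000) is divided into 2 shares of £34,500: Zelie and Dayo each take £34,500.

Dayo receives 1/12 of the estate.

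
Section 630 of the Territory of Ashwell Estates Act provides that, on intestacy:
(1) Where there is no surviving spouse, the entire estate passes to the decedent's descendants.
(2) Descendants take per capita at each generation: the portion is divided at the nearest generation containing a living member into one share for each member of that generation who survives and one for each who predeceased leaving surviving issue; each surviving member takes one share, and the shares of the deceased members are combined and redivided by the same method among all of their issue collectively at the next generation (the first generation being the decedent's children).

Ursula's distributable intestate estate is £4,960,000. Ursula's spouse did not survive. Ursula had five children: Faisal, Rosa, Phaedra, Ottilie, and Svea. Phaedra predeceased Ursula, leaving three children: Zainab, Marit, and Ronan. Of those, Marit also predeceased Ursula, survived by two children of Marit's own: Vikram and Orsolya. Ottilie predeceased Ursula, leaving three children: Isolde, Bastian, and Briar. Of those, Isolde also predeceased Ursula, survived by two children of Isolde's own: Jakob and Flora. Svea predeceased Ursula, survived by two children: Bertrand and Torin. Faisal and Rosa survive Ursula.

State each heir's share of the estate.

The entire £4,960,000 passes to the descendants.
That amount (£4,960,000) is divided at the children's generation into 5 shares of £992,000. Faisal and Rosa each take £992,000. The 3 shares of the deceased (Phaedra, Ottilie, and Svea) are combined into a pool of £2,976,000.
That pool (£2,976,000) is divided at the grandchildren's generation into 8 shares of £372,000. Zainab, Ronan, Bastian, Briar, Bertrand, and Torin each take £372,000. The 2 shares of the deceased (Marit and Isolde) are combined into a pool of £744,000.
That pool (£744,000) is divided at the great-grandchildren's generation equally among Vikram, Orsolya, Jakob, and Flora: £186,000 each.

Faisal: £992,000; Rosa: £992,000; Zainab: £372,000; Vikram: £186,000; Orsolya: £186,000; Ronan: £372,000; Jakob: £186,000; Flora: £186,000; Bastian: £372,000; Briar: £372,000; Bertrand: £372,000; Torin: £372,000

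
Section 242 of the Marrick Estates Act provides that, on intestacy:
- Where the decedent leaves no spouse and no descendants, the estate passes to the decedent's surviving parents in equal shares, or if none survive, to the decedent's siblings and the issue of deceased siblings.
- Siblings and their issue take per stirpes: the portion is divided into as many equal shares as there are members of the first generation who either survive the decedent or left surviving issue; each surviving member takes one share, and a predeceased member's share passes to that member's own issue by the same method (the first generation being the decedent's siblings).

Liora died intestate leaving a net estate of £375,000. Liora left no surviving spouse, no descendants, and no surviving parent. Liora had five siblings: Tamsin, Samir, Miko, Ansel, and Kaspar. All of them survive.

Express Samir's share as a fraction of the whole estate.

The entire £375,000 passes to the siblings and their issue.
That amount (£375,000) is divided into 5 shares of £75,000: Tamsin, Samir, Miko, Ansel, and Kaspar each take £75,000.

Samir receives 1/5 of the estate.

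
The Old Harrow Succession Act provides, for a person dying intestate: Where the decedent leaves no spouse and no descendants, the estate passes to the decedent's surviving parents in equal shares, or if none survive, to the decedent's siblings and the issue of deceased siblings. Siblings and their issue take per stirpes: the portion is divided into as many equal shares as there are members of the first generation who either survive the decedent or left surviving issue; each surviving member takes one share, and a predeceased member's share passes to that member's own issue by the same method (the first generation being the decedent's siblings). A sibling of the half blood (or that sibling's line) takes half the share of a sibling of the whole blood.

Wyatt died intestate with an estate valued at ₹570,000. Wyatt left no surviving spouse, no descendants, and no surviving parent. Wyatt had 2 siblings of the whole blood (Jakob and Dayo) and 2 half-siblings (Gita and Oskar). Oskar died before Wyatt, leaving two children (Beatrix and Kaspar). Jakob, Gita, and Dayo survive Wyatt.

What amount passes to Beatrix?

The entire ₹570,000 passes to the siblings and their issue.
Counting each half-blood sibling's line as half a unit, there are 3 units in ₹570,000, so one unit is ₹190,000. Whole-blood lines (Jakob and Dayo) take ₹190,000 each; half-blood lines (Gita and Oskar) take ₹95,000 each.
Oskar's share (₹95,000) is divided into 2 shares of ₹47,500: Beatrix and Kaspar each take ₹47,500.

Beatrix receives ₹47,500.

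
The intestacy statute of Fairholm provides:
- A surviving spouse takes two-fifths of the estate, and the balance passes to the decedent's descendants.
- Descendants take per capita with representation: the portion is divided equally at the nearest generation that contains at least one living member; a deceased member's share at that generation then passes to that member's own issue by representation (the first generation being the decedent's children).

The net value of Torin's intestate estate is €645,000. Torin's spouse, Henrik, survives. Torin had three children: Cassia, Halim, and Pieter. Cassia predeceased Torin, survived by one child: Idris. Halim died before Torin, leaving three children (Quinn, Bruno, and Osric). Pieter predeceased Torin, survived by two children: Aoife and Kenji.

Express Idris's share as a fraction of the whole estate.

Idris receives 1/10 of the estate.

Henrik takes two-fifths of €645,000 = €258,000. The remaining €387,000 passes to the descendants.
No child survives, so the initial division is made at the grandchildren's generation.
The descendants' portion (€387,000) is divided into 6 shares of €64,500: Idris, Quinn, Bruno, Osric, Aoife, and Kenji each take €64,500.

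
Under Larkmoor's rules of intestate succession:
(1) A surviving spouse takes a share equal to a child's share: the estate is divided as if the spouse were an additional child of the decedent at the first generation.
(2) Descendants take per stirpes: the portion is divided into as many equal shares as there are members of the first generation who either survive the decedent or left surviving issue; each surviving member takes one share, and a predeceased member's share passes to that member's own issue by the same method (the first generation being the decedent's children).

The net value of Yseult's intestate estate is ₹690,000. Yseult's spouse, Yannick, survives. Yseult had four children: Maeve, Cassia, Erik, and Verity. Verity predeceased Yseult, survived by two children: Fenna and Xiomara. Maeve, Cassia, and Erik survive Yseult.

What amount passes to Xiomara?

Xiomara receives ₹69,000.

The spouse counts as an additional share at the children's level, so there are 5 primary shares of ₹138,000. Yannick takes one such share (₹138,000).
The children's combined portion (₹552,000) is divided into 4 shares of ₹138,000: Maeve, Cassia, and Erik each take ₹138,000; Verity's ₹138,000 share passes to Verity's issue.
Verity's share (₹138,000) is divided into 2 shares of ₹69,000: Fenna and Xiomara each take ₹69,000.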